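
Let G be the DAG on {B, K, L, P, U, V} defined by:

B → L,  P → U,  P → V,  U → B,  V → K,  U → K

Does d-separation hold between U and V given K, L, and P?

No

2 paths connect U and V; each must be blocked for d-separation to hold:
  1. U → K ← V — K:collider[open] ⇒ active
  2. U ← P → V — P:fork[blocks] ⇒ blocked
At least one path is unblocked, so d-separation fails.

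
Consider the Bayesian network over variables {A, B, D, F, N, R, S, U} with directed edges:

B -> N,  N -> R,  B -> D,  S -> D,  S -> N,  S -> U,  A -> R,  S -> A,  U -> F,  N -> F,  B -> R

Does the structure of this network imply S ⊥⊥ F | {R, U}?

No

We examine all 6 paths between S and F:
  1. S → D ← B → N → F — D:collider[blocks]; B:fork[open]; N:chain[open] ⇒ blocked
  2. S → D ← B → R ← N → F — D:collider[blocks]; B:fork[open]; R:collider[open]; N:fork[open] ⇒ blocked
  3. S → N → F — N:chain[open] ⇒ active
  4. S → U → F — U:chain[blocks] ⇒ blocked
  5. S → A → R ← B → N → F — A:chain[open]; R:collider[open]; B:fork[open]; N:chain[open] ⇒ active
  6. S → A → R ← N → F — A:chain[open]; R:collider[open]; N:fork[open] ⇒ active
Because an active path exists, S and F are not d-separated.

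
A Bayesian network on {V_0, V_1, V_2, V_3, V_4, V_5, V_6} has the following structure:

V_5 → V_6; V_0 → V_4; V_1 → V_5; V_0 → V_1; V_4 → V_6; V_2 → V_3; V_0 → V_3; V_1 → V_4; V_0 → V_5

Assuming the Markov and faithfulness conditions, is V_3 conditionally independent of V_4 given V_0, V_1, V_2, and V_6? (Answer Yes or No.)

5 paths connect V_3 and V_4; each must be blocked for d-separation to hold:
  1. V_3 ← V_0 → V_4 — V_0:fork[blocks] ⇒ blocked
  2. V_3 ← V_0 → V_5 → V_6 ← V_4 — V_0:fork[blocks]; V_5:chain[open]; V_6:collider[open] ⇒ blocked
  3. V_3 ← V_0 → V_5 ← V_1 → V_4 — V_0:fork[blocks]; V_5:collider[open]; V_1:fork[blocks] ⇒ blocked
  4. V_3 ← V_0 → V_1 → V_4 — V_0:fork[blocks]; V_1:chain[blocks] ⇒ blocked
  5. V_3 ← V_0 → V_1 → V_5 → V_6 ← V_4 — V_0:fork[blocks]; V_1:chain[blocks]; V_5:chain[open]; V_6:collider[open] ⇒ blocked
Since every path is blocked, d-separation holds.

Yes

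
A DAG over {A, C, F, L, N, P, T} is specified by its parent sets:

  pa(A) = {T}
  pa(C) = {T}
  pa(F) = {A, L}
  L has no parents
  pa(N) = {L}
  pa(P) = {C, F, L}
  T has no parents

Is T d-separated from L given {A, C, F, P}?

Yes

4 paths connect T and L; each must be blocked for d-separation to hold:
  1. T → C → P ← L — C:chain[blocks]; P:collider[open] ⇒ blocked
  2. T → C → P ← F ← L — C:chain[blocks]; P:collider[open]; F:chain[blocks] ⇒ blocked
  3. T → A → F ← L — A:chain[blocks]; F:collider[open] ⇒ blocked
  4. T → A → F → P ← L — A:chain[blocks]; F:chain[blocks]; P:collider[open] ⇒ blocked
All paths are blocked; T ⊥ L | {A, C, F, P} holds.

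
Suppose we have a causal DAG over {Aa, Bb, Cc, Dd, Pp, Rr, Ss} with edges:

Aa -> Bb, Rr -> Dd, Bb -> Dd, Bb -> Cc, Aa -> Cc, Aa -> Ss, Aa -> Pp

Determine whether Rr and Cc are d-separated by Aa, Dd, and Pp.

We examine all 2 paths between Rr and Cc:
Path 1: Rr → Dd ← Bb ← Aa → Cc
  Aa is a fork here and Aa is conditioned on, so the path is blocked at Aa.
Path 2: Rr → Dd ← Bb → Cc
  Dd is a collider and Dd is conditioned on, which opens it; Bb is a fork and Bb is not conditioned on — no node blocks this path, so it is active.
At least one path is unblocked, so d-separation fails.

No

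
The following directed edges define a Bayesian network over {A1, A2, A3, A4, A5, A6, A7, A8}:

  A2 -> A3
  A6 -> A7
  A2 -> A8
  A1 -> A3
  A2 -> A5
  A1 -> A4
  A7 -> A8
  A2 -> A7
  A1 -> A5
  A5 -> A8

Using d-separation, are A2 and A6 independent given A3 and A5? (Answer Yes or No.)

Yes

4 paths connect A2 and A6; each must be blocked for d-separation to hold:
Path 1: A2 → A5 → A8 ← A7 ← A6
  A5 is a chain here and A5 is conditioned on, so the path is blocked at A5.
Path 2: A2 → A7 ← A6
  A7 is a collider here and neither A7 nor any of its descendants is conditioned on, so the collider stays closed — the path is blocked at A7.
Path 3: A2 → A8 ← A7 ← A6
  A8 is a collider here and neither A8 nor any of its descendants is conditioned on, so the collider stays closed — the path is blocked at A8.
Path 4: A2 → A3 ← A1 → A5 → A8 ← A7 ← A6
  A5 is a chain here and A5 is conditioned on, so the path is blocked at A5.
All paths are blocked; A2 ⊥ A6 | {A3, A5} holds.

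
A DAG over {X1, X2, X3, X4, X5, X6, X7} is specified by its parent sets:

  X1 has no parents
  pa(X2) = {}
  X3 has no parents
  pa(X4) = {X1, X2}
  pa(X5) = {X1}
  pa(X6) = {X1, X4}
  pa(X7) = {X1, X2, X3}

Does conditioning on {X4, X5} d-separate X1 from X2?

No

3 paths connect X1 and X2; each must be blocked for d-separation to hold:
Path 1: X1 → X7 ← X2
  X7 is a collider here and neither X7 nor any of its descendants is conditioned on, so the collider stays closed — the path is blocked at X7.
Path 2: X1 → X6 ← X4 ← X2
  X6 is a collider here and neither X6 nor any of its descendants is conditioned on, so the collider stays closed — the path is blocked at X6.
Path 3: X1 → X4 ← X2
  X4 is a collider and X4 is conditioned on, which opens it — no node blocks this path, so it is active.
At least one path is unblocked, so d-separation fails.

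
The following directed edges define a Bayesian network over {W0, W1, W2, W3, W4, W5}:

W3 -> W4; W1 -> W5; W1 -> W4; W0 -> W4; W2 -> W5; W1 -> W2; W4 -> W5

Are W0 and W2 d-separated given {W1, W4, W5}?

Yes — W0 and W2 are d-separated given {W1, W4, W5}.

4 paths connect W0 and W2; each must be blocked for d-separation to hold:
Path 1: W0 → W4 ← W1 → W2
  W1 is a fork here and W1 is conditioned on, so the path is blocked at W1.
Path 2: W0 → W4 ← W1 → W5 ← W2
  W1 is a fork here and W1 is conditioned on, so the path is blocked at W1.
Path 3: W0 → W4 → W5 ← W1 → W2
  W4 is a chain here and W4 is conditioned on, so the path is blocked at W4.
Path 4: W0 → W4 → W5 ← W2
  W4 is a chain here and W4 is conditioned on, so the path is blocked at W4.
All paths are blocked; W0 ⊥ W2 | {W1, W4, W5} holds.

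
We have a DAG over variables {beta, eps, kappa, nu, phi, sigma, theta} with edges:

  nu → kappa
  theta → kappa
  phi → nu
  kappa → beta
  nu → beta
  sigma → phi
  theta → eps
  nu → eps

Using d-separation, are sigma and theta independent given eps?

No — sigma and theta are not d-separated given {eps}.

There are 3 undirected paths between sigma and theta; checking each against the conditioning set {eps}:
Path 1: sigma → phi → nu → eps ← theta
  phi is a chain and phi is not conditioned on; nu is a chain and nu is not conditioned on; eps is a collider and eps is conditioned on, which opens it — no node blocks this path, so it is active.
Path 2: sigma → phi → nu → beta ← kappa ← theta
  beta is a collider here and neither beta nor any of its descendants is conditioned on, so the collider stays closed — the path is blocked at beta.
Path 3: sigma → phi → nu → kappa ← theta
  kappa is a collider here and neither kappa nor any of its descendants is conditioned on, so the collider stays closed — the path is blocked at kappa.
Because an active path exists, sigma and theta are not d-separated.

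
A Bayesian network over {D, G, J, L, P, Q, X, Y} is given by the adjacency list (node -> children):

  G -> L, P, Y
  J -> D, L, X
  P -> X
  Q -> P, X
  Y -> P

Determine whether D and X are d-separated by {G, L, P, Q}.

No

5 paths connect D and X; each must be blocked for d-separation to hold:
Path 1: D ← J → X
  J is a fork and J is not conditioned on — no node blocks this path, so it is active.
Path 2: D ← J → L ← G → P → X
  G is a fork here and G is conditioned on, so the path is blocked at G.
Path 3: D ← J → L ← G → P ← Q → X
  G is a fork here and G is conditioned on, so the path is blocked at G.
Path 4: D ← J → L ← G → Y → P → X
  G is a fork here and G is conditioned on, so the path is blocked at G.
Path 5: D ← J → L ← G → Y → P ← Q → X
  G is a fork here and G is conditioned on, so the path is blocked at G.
Since the path D ← J → X is active, D and X are not d-separated given {G, L, P, Q}.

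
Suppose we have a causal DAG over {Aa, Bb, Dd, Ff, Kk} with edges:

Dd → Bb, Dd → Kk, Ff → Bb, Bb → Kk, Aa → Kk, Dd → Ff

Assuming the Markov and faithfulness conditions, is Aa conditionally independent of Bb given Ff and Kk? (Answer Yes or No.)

No

There are 3 undirected paths between Aa and Bb; checking each against the conditioning set {Ff, Kk}:
Path 1: Aa → Kk ← Bb
  Kk is a collider and Kk is conditioned on, which opens it — no node blocks this path, so it is active.
Path 2: Aa → Kk ← Dd → Bb
  Kk is a collider and Kk is conditioned on, which opens it; Dd is a fork and Dd is not conditioned on — no node blocks this path, so it is active.
Path 3: Aa → Kk ← Dd → Ff → Bb
  Ff is a chain here and Ff is conditioned on, so the path is blocked at Ff.
Since the path Aa → Kk ← Bb is active, Aa and Bb are not d-separated given {Ff, Kk}.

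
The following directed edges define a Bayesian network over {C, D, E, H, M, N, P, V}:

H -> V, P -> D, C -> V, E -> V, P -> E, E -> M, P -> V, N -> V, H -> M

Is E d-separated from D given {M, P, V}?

There are 3 undirected paths between E and D; checking each against the conditioning set {M, P, V}:
Path 1: E → V ← P → D
  P is a fork here and P is conditioned on, so the path is blocked at P.
Path 2: E → M ← H → V ← P → D
  P is a fork here and P is conditioned on, so the path is blocked at P.
Path 3: E ← P → D
  P is a fork here and P is conditioned on, so the path is blocked at P.
All paths are blocked; E ⊥ D | {M, P, V} holds.

Yes — E and D are d-separated given {M, P, V}.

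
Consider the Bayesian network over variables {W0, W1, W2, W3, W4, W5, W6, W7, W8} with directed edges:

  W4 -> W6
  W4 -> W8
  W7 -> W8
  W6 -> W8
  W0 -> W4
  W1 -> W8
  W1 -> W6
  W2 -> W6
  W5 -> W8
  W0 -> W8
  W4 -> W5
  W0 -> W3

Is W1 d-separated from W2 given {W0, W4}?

5 paths connect W1 and W2; each must be blocked for d-separation to hold:
Path 1: W1 → W8 ← W4 → W6 ← W2
  W8 is a collider here and neither W8 nor any of its descendants is conditioned on, so the collider stays closed — the path is blocked at W8.
Path 2: W1 → W8 ← W0 → W4 → W6 ← W2
  W8 is a collider here and neither W8 nor any of its descendants is conditioned on, so the collider stays closed — the path is blocked at W8.
Path 3: W1 → W8 ← W6 ← W2
  W8 is a collider here and neither W8 nor any of its descendants is conditioned on, so the collider stays closed — the path is blocked at W8.
Path 4: W1 → W8 ← W5 ← W4 → W6 ← W2
  W8 is a collider here and neither W8 nor any of its descendants is conditioned on, so the collider stays closed — the path is blocked at W8.
Path 5: W1 → W6 ← W2
  W6 is a collider here and neither W6 nor any of its descendants is conditioned on, so the collider stays closed — the path is blocked at W6.
Since every path is blocked, d-separation holds.

Yes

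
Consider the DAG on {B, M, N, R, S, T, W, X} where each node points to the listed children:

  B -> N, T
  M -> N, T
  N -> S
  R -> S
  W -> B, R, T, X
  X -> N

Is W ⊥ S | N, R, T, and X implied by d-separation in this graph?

There are 6 undirected paths between W and S; checking each against the conditioning set {N, R, T, X}:
Path 1: W → B → N → S
  N is a chain here and N is conditioned on, so the path is blocked at N.
Path 2: W → B → T ← M → N → S
  N is a chain here and N is conditioned on, so the path is blocked at N.
Path 3: W → T ← B → N → S
  N is a chain here and N is conditioned on, so the path is blocked at N.
Path 4: W → T ← M → N → S
  N is a chain here and N is conditioned on, so the path is blocked at N.
Path 5: W → X → N → S
  X is a chain here and X is conditioned on, so the path is blocked at X.
Path 6: W → R → S
  R is a chain here and R is conditioned on, so the path is blocked at R.
Every path is blocked, so W and S are d-separated given {N, R, T, X}.

Yes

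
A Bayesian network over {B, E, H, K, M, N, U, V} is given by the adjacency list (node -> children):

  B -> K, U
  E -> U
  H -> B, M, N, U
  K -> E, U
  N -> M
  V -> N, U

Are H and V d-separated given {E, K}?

Yes

Enumerating the 6 paths from H to V and testing each for blocking by {E, K}:
Path 1: H → U ← V
  U is a collider here and neither U nor any of its descendants is conditioned on, so the collider stays closed — the path is blocked at U.
Path 2: H → B → U ← V
  U is a collider here and neither U nor any of its descendants is conditioned on, so the collider stays closed — the path is blocked at U.
Path 3: H → B → K → U ← V
  K is a chain here and K is conditioned on, so the path is blocked at K.
Path 4: H → B → K → E → U ← V
  K is a chain here and K is conditioned on, so the path is blocked at K.
Path 5: H → N ← V
  N is a collider here and neither N nor any of its descendants is conditioned on, so the collider stays closed — the path is blocked at N.
Path 6: H → M ← N ← V
  M is a collider here and neither M nor any of its descendants is conditioned on, so the collider stays closed — the path is blocked at M.
Every path is blocked, so H and V are d-separated given {E, K}.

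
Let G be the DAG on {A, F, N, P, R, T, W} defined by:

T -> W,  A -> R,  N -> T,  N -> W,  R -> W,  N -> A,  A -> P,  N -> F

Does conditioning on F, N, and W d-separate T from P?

We examine all 4 paths between T and P:
Path 1: T ← N → A → P
  N is a fork here and N is conditioned on, so the path is blocked at N.
Path 2: T ← N → W ← R ← A → P
  N is a fork here and N is conditioned on, so the path is blocked at N.
Path 3: T → W ← N → A → P
  N is a fork here and N is conditioned on, so the path is blocked at N.
Path 4: T → W ← R ← A → P
  W is a collider and W is conditioned on, which opens it; R is a chain and R is not conditioned on; A is a fork and A is not conditioned on — no node blocks this path, so it is active.
Because an active path exists, T and P are not d-separated.

No — T and P are not d-separated given {F, N, W}.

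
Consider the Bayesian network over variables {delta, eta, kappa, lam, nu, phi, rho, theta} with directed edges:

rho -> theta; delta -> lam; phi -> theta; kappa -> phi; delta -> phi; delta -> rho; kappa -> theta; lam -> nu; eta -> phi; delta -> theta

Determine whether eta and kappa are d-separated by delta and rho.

Yes

There are 4 undirected paths between eta and kappa; checking each against the conditioning set {delta, rho}:
Path 1: eta → phi ← kappa
  phi is a collider here and neither phi nor any of its descendants is conditioned on, so the collider stays closed — the path is blocked at phi.
Path 2: eta → phi ← delta → rho → theta ← kappa
  phi is a collider here and neither phi nor any of its descendants is conditioned on, so the collider stays closed — the path is blocked at phi.
Path 3: eta → phi ← delta → theta ← kappa
  phi is a collider here and neither phi nor any of its descendants is conditioned on, so the collider stays closed — the path is blocked at phi.
Path 4: eta → phi → theta ← kappa
  theta is a collider here and neither theta nor any of its descendants is conditioned on, so the collider stays closed — the path is blocked at theta.
Since every path is blocked, d-separation holds.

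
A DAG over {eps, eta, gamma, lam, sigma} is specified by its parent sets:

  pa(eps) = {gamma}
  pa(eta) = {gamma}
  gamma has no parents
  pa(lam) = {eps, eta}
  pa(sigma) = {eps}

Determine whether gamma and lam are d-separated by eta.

2 paths connect gamma and lam; each must be blocked for d-separation to hold:
Path 1: gamma → eps → lam
  eps is a chain and eps is not conditioned on — no node blocks this path, so it is active.
Path 2: gamma → eta → lam
  eta is a chain here and eta is conditioned on, so the path is blocked at eta.
Since the path gamma → eps → lam is active, gamma and lam are not d-separated given {eta}.

No — gamma and lam are not d-separated given {eta}.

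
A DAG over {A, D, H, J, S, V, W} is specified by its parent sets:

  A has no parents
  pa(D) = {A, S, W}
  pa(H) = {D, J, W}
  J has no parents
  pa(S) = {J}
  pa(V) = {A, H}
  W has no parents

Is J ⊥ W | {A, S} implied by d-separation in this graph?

There are 6 undirected paths between J and W; checking each against the conditioning set {A, S}:
  1. J → S → D ← A → V ← H ← W — S:chain[blocks]; D:collider[blocks]; A:fork[blocks]; V:collider[blocks]; H:chain[open] ⇒ blocked
  2. J → S → D ← W — S:chain[blocks]; D:collider[blocks] ⇒ blocked
  3. J → S → D → H ← W — S:chain[blocks]; D:chain[open]; H:collider[blocks] ⇒ blocked
  4. J → H → V ← A → D ← W — H:chain[open]; V:collider[blocks]; A:fork[blocks]; D:collider[blocks] ⇒ blocked
  5. J → H ← D ← W — H:collider[blocks]; D:chain[open] ⇒ blocked
  6. J → H ← W — H:collider[blocks] ⇒ blocked
All paths are blocked; J ⊥ W | {A, S} holds.

Yes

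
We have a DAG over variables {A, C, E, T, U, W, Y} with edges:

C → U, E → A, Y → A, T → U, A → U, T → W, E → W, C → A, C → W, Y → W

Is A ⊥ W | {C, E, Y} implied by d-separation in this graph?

Yes — A and W are d-separated given {C, E, Y}.

There are 6 undirected paths between A and W; checking each against the conditioning set {C, E, Y}:
Path 1: A → U ← C → W
  U is a collider here and neither U nor any of its descendants is conditioned on, so the collider stays closed — the path is blocked at U.
Path 2: A → U ← T → W
  U is a collider here and neither U nor any of its descendants is conditioned on, so the collider stays closed — the path is blocked at U.
Path 3: A ← C → U ← T → W
  C is a fork here and C is conditioned on, so the path is blocked at C.
Path 4: A ← C → W
  C is a fork here and C is conditioned on, so the path is blocked at C.
Path 5: A ← Y → W
  Y is a fork here and Y is conditioned on, so the path is blocked at Y.
Path 6: A ← E → W
  E is a fork here and E is conditioned on, so the path is blocked at E.
Every path is blocked, so A and W are d-separated given {C, E, Y}.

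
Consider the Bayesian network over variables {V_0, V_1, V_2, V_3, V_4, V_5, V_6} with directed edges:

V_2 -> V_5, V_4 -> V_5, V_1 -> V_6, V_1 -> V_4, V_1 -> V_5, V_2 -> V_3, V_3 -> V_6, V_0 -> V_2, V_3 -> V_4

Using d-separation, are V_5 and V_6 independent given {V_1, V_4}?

No

We examine all 6 paths between V_5 and V_6:
Path 1: V_5 ← V_2 → V_3 → V_4 ← V_1 → V_6
  V_1 is a fork here and V_1 is conditioned on, so the path is blocked at V_1.
Path 2: V_5 ← V_2 → V_3 → V_6
  V_2 is a fork and V_2 is not conditioned on; V_3 is a chain and V_3 is not conditioned on — no node blocks this path, so it is active.
Path 3: V_5 ← V_4 ← V_3 → V_6
  V_4 is a chain here and V_4 is conditioned on, so the path is blocked at V_4.
Path 4: V_5 ← V_4 ← V_1 → V_6
  V_4 is a chain here and V_4 is conditioned on, so the path is blocked at V_4.
Path 5: V_5 ← V_1 → V_4 ← V_3 → V_6
  V_1 is a fork here and V_1 is conditioned on, so the path is blocked at V_1.
Path 6: V_5 ← V_1 → V_6
  V_1 is a fork here and V_1 is conditioned on, so the path is blocked at V_1.
At least one path is unblocked, so d-separation fails.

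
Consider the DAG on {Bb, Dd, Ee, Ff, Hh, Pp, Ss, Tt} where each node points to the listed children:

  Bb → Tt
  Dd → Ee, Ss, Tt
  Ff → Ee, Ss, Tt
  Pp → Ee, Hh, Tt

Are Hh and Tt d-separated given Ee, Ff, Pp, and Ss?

We examine all 5 paths between Hh and Tt:
  1. Hh ← Pp → Ee ← Dd → Tt — Pp:fork[blocks]; Ee:collider[open]; Dd:fork[open] ⇒ blocked
  2. Hh ← Pp → Ee ← Dd → Ss ← Ff → Tt — Pp:fork[blocks]; Ee:collider[open]; Dd:fork[open]; Ss:collider[open]; Ff:fork[blocks] ⇒ blocked
  3. Hh ← Pp → Ee ← Ff → Tt — Pp:fork[blocks]; Ee:collider[open]; Ff:fork[blocks] ⇒ blocked
  4. Hh ← Pp → Ee ← Ff → Ss ← Dd → Tt — Pp:fork[blocks]; Ee:collider[open]; Ff:fork[blocks]; Ss:collider[open]; Dd:fork[open] ⇒ blocked
  5. Hh ← Pp → Tt — Pp:fork[blocks] ⇒ blocked
Every path is blocked, so Hh and Tt are d-separated given {Ee, Ff, Pp, Ss}.

Yes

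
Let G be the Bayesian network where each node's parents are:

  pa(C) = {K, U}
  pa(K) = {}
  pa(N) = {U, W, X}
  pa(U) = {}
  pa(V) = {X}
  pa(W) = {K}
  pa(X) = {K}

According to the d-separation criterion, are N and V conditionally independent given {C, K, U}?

Enumerating the 3 paths from N to V and testing each for blocking by {C, K, U}:
Path 1: N ← U → C ← K → X → V
  U is a fork here and U is conditioned on, so the path is blocked at U.
Path 2: N ← X → V
  X is a fork and X is not conditioned on — no node blocks this path, so it is active.
Path 3: N ← W ← K → X → V
  K is a fork here and K is conditioned on, so the path is blocked at K.
Because an active path exists, N and V are not d-separated.

No — N and V are not d-separated given {C, K, U}.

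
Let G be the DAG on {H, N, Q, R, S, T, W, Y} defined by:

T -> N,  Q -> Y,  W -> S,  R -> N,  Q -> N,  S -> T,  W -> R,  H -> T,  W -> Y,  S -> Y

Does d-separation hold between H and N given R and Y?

Enumerating the 5 paths from H to N and testing each for blocking by {R, Y}:
Path 1: H → T → N
  T is a chain and T is not conditioned on — no node blocks this path, so it is active.
Path 2: H → T ← S ← W → R → N
  T is a collider here and neither T nor any of its descendants is conditioned on, so the collider stays closed — the path is blocked at T.
Path 3: H → T ← S ← W → Y ← Q → N
  T is a collider here and neither T nor any of its descendants is conditioned on, so the collider stays closed — the path is blocked at T.
Path 4: H → T ← S → Y ← W → R → N
  T is a collider here and neither T nor any of its descendants is conditioned on, so the collider stays closed — the path is blocked at T.
Path 5: H → T ← S → Y ← Q → N
  T is a collider here and neither T nor any of its descendants is conditioned on, so the collider stays closed — the path is blocked at T.
Since the path H → T → N is active, H and N are not d-separated given {R, Y}.

No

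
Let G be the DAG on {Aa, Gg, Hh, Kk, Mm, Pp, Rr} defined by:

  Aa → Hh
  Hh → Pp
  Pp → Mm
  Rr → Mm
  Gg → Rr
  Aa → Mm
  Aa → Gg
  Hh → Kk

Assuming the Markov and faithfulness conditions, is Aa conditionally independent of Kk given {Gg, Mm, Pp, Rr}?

No

We examine all 3 paths between Aa and Kk:
  1. Aa → Gg → Rr → Mm ← Pp ← Hh → Kk — Gg:chain[blocks]; Rr:chain[blocks]; Mm:collider[open]; Pp:chain[blocks]; Hh:fork[open] ⇒ blocked
  2. Aa → Mm ← Pp ← Hh → Kk — Mm:collider[open]; Pp:chain[blocks]; Hh:fork[open] ⇒ blocked
  3. Aa → Hh → Kk — Hh:chain[open] ⇒ active
At least one path is unblocked, so d-separation fails.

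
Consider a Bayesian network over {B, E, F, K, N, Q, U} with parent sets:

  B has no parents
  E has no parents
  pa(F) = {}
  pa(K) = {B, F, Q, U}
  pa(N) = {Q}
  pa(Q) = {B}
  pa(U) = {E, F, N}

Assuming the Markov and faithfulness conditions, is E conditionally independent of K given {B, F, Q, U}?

Yes

We examine all 4 paths between E and K:
Path 1: E → U → K
  U is a chain here and U is conditioned on, so the path is blocked at U.
Path 2: E → U ← N ← Q → K
  Q is a fork here and Q is conditioned on, so the path is blocked at Q.
Path 3: E → U ← N ← Q ← B → K
  Q is a chain here and Q is conditioned on, so the path is blocked at Q.
Path 4: E → U ← F → K
  F is a fork here and F is conditioned on, so the path is blocked at F.
All paths are blocked; E ⊥ K | {B, F, Q, U} holds.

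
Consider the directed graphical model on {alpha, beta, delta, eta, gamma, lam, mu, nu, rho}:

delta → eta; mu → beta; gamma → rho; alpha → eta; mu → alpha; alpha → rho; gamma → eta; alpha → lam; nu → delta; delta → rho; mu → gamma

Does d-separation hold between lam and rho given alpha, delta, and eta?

5 paths connect lam and rho; each must be blocked for d-separation to hold:
Path 1: lam ← alpha ← mu → gamma → rho
  alpha is a chain here and alpha is conditioned on, so the path is blocked at alpha.
Path 2: lam ← alpha ← mu → gamma → eta ← delta → rho
  alpha is a chain here and alpha is conditioned on, so the path is blocked at alpha.
Path 3: lam ← alpha → rho
  alpha is a fork here and alpha is conditioned on, so the path is blocked at alpha.
Path 4: lam ← alpha → eta ← delta → rho
  alpha is a fork here and alpha is conditioned on, so the path is blocked at alpha.
Path 5: lam ← alpha → eta ← gamma → rho
  alpha is a fork here and alpha is conditioned on, so the path is blocked at alpha.
Since every path is blocked, d-separation holds.

Yes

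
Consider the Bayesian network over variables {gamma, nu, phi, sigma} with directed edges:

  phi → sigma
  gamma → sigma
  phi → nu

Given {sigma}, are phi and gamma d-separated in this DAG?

No

The only undirected path from phi to gamma is:
Path 1: phi → sigma ← gamma
  sigma is a collider and sigma is conditioned on, which opens it — no node blocks this path, so it is active.
At least one path is unblocked, so d-separation fails.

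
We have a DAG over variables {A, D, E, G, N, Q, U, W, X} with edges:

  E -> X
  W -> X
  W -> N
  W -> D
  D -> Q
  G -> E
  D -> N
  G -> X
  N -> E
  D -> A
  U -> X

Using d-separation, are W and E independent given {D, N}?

We examine all 4 paths between W and E:
  1. W → D → N → E — D:chain[blocks]; N:chain[blocks] ⇒ blocked
  2. W → N → E — N:chain[blocks] ⇒ blocked
  3. W → X ← G → E — X:collider[blocks]; G:fork[open] ⇒ blocked
  4. W → X ← E — X:collider[blocks] ⇒ blocked
Since every path is blocked, d-separation holds.

Yes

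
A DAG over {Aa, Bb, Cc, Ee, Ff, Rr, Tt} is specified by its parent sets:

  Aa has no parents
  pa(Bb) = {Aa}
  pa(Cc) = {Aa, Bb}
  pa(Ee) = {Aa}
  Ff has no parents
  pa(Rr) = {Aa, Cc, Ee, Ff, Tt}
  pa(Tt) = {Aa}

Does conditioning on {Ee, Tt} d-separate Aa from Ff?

Yes — Aa and Ff are d-separated given {Ee, Tt}.

There are 5 undirected paths between Aa and Ff; checking each against the conditioning set {Ee, Tt}:
Path 1: Aa → Ee → Rr ← Ff
  Ee is a chain here and Ee is conditioned on, so the path is blocked at Ee.
Path 2: Aa → Rr ← Ff
  Rr is a collider here and neither Rr nor any of its descendants is conditioned on, so the collider stays closed — the path is blocked at Rr.
Path 3: Aa → Cc → Rr ← Ff
  Rr is a collider here and neither Rr nor any of its descendants is conditioned on, so the collider stays closed — the path is blocked at Rr.
Path 4: Aa → Bb → Cc → Rr ← Ff
  Rr is a collider here and neither Rr nor any of its descendants is conditioned on, so the collider stays closed — the path is blocked at Rr.
Path 5: Aa → Tt → Rr ← Ff
  Tt is a chain here and Tt is conditioned on, so the path is blocked at Tt.
Since every path is blocked, d-separation holds.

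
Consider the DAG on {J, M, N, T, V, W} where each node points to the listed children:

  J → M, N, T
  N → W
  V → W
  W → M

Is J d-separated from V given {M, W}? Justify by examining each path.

Enumerating the 2 paths from J to V and testing each for blocking by {M, W}:
  1. J → N → W ← V — N:chain[open]; W:collider[open] ⇒ active
  2. J → M ← W ← V — M:collider[open]; W:chain[blocks] ⇒ blocked
At least one path is unblocked, so d-separation fails.

No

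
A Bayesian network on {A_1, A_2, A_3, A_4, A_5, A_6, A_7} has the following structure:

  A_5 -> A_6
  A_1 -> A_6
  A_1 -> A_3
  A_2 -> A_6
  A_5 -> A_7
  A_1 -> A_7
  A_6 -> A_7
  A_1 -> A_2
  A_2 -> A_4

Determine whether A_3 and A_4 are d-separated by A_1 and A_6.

Yes

Enumerating the 4 paths from A_3 to A_4 and testing each for blocking by {A_1, A_6}:
  1. A_3 ← A_1 → A_7 ← A_5 → A_6 ← A_2 → A_4 — A_1:fork[blocks]; A_7:collider[blocks]; A_5:fork[open]; A_6:collider[open]; A_2:fork[open] ⇒ blocked
  2. A_3 ← A_1 → A_7 ← A_6 ← A_2 → A_4 — A_1:fork[blocks]; A_7:collider[blocks]; A_6:chain[blocks]; A_2:fork[open] ⇒ blocked
  3. A_3 ← A_1 → A_2 → A_4 — A_1:fork[blocks]; A_2:chain[open] ⇒ blocked
  4. A_3 ← A_1 → A_6 ← A_2 → A_4 — A_1:fork[blocks]; A_6:collider[open]; A_2:fork[open] ⇒ blocked
Every path is blocked, so A_3 and A_4 are d-separated given {A_1, A_6}.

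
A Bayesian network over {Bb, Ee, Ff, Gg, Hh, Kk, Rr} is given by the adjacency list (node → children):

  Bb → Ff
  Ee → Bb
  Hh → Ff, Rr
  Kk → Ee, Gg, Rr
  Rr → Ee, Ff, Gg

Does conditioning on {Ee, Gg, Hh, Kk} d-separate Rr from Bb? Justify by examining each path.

Enumerating the 5 paths from Rr to Bb and testing each for blocking by {Ee, Gg, Hh, Kk}:
  1. Rr → Gg ← Kk → Ee → Bb — Gg:collider[open]; Kk:fork[blocks]; Ee:chain[blocks] ⇒ blocked
  2. Rr → Ee → Bb — Ee:chain[blocks] ⇒ blocked
  3. Rr → Ff ← Bb — Ff:collider[blocks] ⇒ blocked
  4. Rr ← Kk → Ee → Bb — Kk:fork[blocks]; Ee:chain[blocks] ⇒ blocked
  5. Rr ← Hh → Ff ← Bb — Hh:fork[blocks]; Ff:collider[blocks] ⇒ blocked
Since every path is blocked, d-separation holds.

Yes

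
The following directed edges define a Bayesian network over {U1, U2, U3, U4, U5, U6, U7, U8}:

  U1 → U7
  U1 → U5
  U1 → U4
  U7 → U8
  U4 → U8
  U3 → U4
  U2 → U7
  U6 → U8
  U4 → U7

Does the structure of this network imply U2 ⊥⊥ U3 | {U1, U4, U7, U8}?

Yes — U2 and U3 are d-separated given {U1, U4, U7, U8}.

Enumerating the 3 paths from U2 to U3 and testing each for blocking by {U1, U4, U7, U8}:
Path 1: U2 → U7 → U8 ← U4 ← U3
  U7 is a chain here and U7 is conditioned on, so the path is blocked at U7.
Path 2: U2 → U7 ← U1 → U4 ← U3
  U1 is a fork here and U1 is conditioned on, so the path is blocked at U1.
Path 3: U2 → U7 ← U4 ← U3
  U4 is a chain here and U4 is conditioned on, so the path is blocked at U4.
Every path is blocked, so U2 and U3 are d-separated given {U1, U4, U7, U8}.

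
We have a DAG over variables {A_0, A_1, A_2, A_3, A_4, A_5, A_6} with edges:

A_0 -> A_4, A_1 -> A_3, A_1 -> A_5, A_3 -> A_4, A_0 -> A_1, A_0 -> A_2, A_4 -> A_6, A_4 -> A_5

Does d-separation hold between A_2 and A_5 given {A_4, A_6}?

Enumerating the 4 paths from A_2 to A_5 and testing each for blocking by {A_4, A_6}:
  1. A_2 ← A_0 → A_4 ← A_3 ← A_1 → A_5 — A_0:fork[open]; A_4:collider[open]; A_3:chain[open]; A_1:fork[open] ⇒ active
  2. A_2 ← A_0 → A_4 → A_5 — A_0:fork[open]; A_4:chain[blocks] ⇒ blocked
  3. A_2 ← A_0 → A_1 → A_3 → A_4 → A_5 — A_0:fork[open]; A_1:chain[open]; A_3:chain[open]; A_4:chain[blocks] ⇒ blocked
  4. A_2 ← A_0 → A_1 → A_5 — A_0:fork[open]; A_1:chain[open] ⇒ active
Because an active path exists, A_2 and A_5 are not d-separated.

No — A_2 and A_5 are not d-separated given {A_4, A_6}.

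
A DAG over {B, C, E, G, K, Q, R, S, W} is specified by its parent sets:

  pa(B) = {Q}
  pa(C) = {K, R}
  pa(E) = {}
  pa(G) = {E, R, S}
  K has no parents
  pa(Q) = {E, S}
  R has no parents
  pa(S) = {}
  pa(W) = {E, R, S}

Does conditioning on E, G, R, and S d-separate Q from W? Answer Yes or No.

Yes

We examine all 6 paths between Q and W:
Path 1: Q ← S → W
  S is a fork here and S is conditioned on, so the path is blocked at S.
Path 2: Q ← S → G ← R → W
  S is a fork here and S is conditioned on, so the path is blocked at S.
Path 3: Q ← S → G ← E → W
  S is a fork here and S is conditioned on, so the path is blocked at S.
Path 4: Q ← E → W
  E is a fork here and E is conditioned on, so the path is blocked at E.
Path 5: Q ← E → G ← R → W
  E is a fork here and E is conditioned on, so the path is blocked at E.
Path 6: Q ← E → G ← S → W
  E is a fork here and E is conditioned on, so the path is blocked at E.
All paths are blocked; Q ⊥ W | {E, G, R, S} holds.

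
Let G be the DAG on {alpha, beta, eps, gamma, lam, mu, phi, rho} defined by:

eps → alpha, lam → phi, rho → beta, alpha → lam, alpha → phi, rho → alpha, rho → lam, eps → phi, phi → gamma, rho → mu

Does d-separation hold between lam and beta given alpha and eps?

4 paths connect lam and beta; each must be blocked for d-separation to hold:
Path 1: lam → phi ← eps → alpha ← rho → beta
  phi is a collider here and neither phi nor any of its descendants is conditioned on, so the collider stays closed — the path is blocked at phi.
Path 2: lam → phi ← alpha ← rho → beta
  phi is a collider here and neither phi nor any of its descendants is conditioned on, so the collider stays closed — the path is blocked at phi.
Path 3: lam ← alpha ← rho → beta
  alpha is a chain here and alpha is conditioned on, so the path is blocked at alpha.
Path 4: lam ← rho → beta
  rho is a fork and rho is not conditioned on — no node blocks this path, so it is active.
Since the path lam ← rho → beta is active, lam and beta are not d-separated given {alpha, eps}.

No — lam and beta are not d-separated given {alpha, eps}.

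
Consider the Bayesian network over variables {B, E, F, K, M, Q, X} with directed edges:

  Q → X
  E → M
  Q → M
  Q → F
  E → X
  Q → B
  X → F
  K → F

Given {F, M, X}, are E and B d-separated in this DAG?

We examine all 3 paths between E and B:
Path 1: E → X ← Q → B
  X is a collider and X is conditioned on, which opens it; Q is a fork and Q is not conditioned on — no node blocks this path, so it is active.
Path 2: E → X → F ← Q → B
  X is a chain here and X is conditioned on, so the path is blocked at X.
Path 3: E → M ← Q → B
  M is a collider and M is conditioned on, which opens it; Q is a fork and Q is not conditioned on — no node blocks this path, so it is active.
Because an active path exists, E and B are not d-separated.

No — E and B are not d-separated given {F, M, X}.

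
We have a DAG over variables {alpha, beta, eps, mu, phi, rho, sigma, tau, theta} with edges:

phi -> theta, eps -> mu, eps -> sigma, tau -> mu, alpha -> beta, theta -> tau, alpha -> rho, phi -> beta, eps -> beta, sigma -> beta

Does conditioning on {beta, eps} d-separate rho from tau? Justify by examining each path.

No

3 paths connect rho and tau; each must be blocked for d-separation to hold:
  1. rho ← alpha → beta ← sigma ← eps → mu ← tau — alpha:fork[open]; beta:collider[open]; sigma:chain[open]; eps:fork[blocks]; mu:collider[blocks] ⇒ blocked
  2. rho ← alpha → beta ← phi → theta → tau — alpha:fork[open]; beta:collider[open]; phi:fork[open]; theta:chain[open] ⇒ active
  3. rho ← alpha → beta ← eps → mu ← tau — alpha:fork[open]; beta:collider[open]; eps:fork[blocks]; mu:collider[blocks] ⇒ blocked
Because an active path exists, rho and tau are not d-separated.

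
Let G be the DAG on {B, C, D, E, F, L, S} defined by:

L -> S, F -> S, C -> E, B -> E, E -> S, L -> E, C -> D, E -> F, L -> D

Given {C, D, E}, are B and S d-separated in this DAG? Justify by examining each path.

There are 4 undirected paths between B and S; checking each against the conditioning set {C, D, E}:
Path 1: B → E → F → S
  E is a chain here and E is conditioned on, so the path is blocked at E.
Path 2: B → E ← L → S
  E is a collider and E is conditioned on, which opens it; L is a fork and L is not conditioned on — no node blocks this path, so it is active.
Path 3: B → E ← C → D ← L → S
  C is a fork here and C is conditioned on, so the path is blocked at C.
Path 4: B → E → S
  E is a chain here and E is conditioned on, so the path is blocked at E.
Because an active path exists, B and S are not d-separated.

No — B and S are not d-separated given {C, D, E}.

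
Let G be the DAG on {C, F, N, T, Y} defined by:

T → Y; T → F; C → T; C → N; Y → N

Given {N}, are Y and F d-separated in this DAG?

Enumerating the 2 paths from Y to F and testing each for blocking by {N}:
Path 1: Y → N ← C → T → F
  N is a collider and N is conditioned on, which opens it; C is a fork and C is not conditioned on; T is a chain and T is not conditioned on — no node blocks this path, so it is active.
Path 2: Y ← T → F
  T is a fork and T is not conditioned on — no node blocks this path, so it is active.
Because an active path exists, Y and F are not d-separated.

No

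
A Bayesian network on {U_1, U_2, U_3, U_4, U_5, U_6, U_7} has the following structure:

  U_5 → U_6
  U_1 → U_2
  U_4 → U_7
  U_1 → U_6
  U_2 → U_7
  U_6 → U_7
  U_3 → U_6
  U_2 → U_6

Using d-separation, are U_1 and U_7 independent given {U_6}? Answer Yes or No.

4 paths connect U_1 and U_7; each must be blocked for d-separation to hold:
Path 1: U_1 → U_2 → U_6 → U_7
  U_6 is a chain here and U_6 is conditioned on, so the path is blocked at U_6.
Path 2: U_1 → U_2 → U_7
  U_2 is a chain and U_2 is not conditioned on — no node blocks this path, so it is active.
Path 3: U_1 → U_6 ← U_2 → U_7
  U_6 is a collider and U_6 is conditioned on, which opens it; U_2 is a fork and U_2 is not conditioned on — no node blocks this path, so it is active.
Path 4: U_1 → U_6 → U_7
  U_6 is a chain here and U_6 is conditioned on, so the path is blocked at U_6.
Since the path U_1 → U_2 → U_7 is active, U_1 and U_7 are not d-separated given {U_6}.

No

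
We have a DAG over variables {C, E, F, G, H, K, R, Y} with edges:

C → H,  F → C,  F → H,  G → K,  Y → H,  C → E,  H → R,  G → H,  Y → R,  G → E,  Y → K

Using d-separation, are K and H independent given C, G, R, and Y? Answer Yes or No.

Enumerating the 5 paths from K to H and testing each for blocking by {C, G, R, Y}:
Path 1: K ← Y → R ← H
  Y is a fork here and Y is conditioned on, so the path is blocked at Y.
Path 2: K ← Y → H
  Y is a fork here and Y is conditioned on, so the path is blocked at Y.
Path 3: K ← G → H
  G is a fork here and G is conditioned on, so the path is blocked at G.
Path 4: K ← G → E ← C → H
  G is a fork here and G is conditioned on, so the path is blocked at G.
Path 5: K ← G → E ← C ← F → H
  G is a fork here and G is conditioned on, so the path is blocked at G.
All paths are blocked; K ⊥ H | {C, G, R, Y} holds.

Yes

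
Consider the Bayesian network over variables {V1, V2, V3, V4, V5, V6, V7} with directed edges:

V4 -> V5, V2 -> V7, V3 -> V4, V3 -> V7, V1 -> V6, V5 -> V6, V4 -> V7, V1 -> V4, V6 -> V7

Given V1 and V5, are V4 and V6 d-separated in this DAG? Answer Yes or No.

Yes

Enumerating the 4 paths from V4 to V6 and testing each for blocking by {V1, V5}:
Path 1: V4 → V5 → V6
  V5 is a chain here and V5 is conditioned on, so the path is blocked at V5.
Path 2: V4 ← V1 → V6
  V1 is a fork here and V1 is conditioned on, so the path is blocked at V1.
Path 3: V4 ← V3 → V7 ← V6
  V7 is a collider here and neither V7 nor any of its descendants is conditioned on, so the collider stays closed — the path is blocked at V7.
Path 4: V4 → V7 ← V6
  V7 is a collider here and neither V7 nor any of its descendants is conditioned on, so the collider stays closed — the path is blocked at V7.
Every path is blocked, so V4 and V6 are d-separated given {V1, V5}.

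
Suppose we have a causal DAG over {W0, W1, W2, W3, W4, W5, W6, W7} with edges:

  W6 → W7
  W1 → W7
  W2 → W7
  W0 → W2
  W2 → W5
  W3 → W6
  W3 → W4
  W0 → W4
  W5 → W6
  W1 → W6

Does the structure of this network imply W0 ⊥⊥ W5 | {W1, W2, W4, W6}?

There are 6 undirected paths between W0 and W5; checking each against the conditioning set {W1, W2, W4, W6}:
Path 1: W0 → W2 → W7 ← W1 → W6 ← W5
  W2 is a chain here and W2 is conditioned on, so the path is blocked at W2.
Path 2: W0 → W2 → W7 ← W6 ← W5
  W2 is a chain here and W2 is conditioned on, so the path is blocked at W2.
Path 3: W0 → W2 → W5
  W2 is a chain here and W2 is conditioned on, so the path is blocked at W2.
Path 4: W0 → W4 ← W3 → W6 ← W1 → W7 ← W2 → W5
  W1 is a fork here and W1 is conditioned on, so the path is blocked at W1.
Path 5: W0 → W4 ← W3 → W6 → W7 ← W2 → W5
  W6 is a chain here and W6 is conditioned on, so the path is blocked at W6.
Path 6: W0 → W4 ← W3 → W6 ← W5
  W4 is a collider and W4 is conditioned on, which opens it; W3 is a fork and W3 is not conditioned on; W6 is a collider and W6 is conditioned on, which opens it — no node blocks this path, so it is active.
Since the path W0 → W4 ← W3 → W6 ← W5 is active, W0 and W5 are not d-separated given {W1, W2, W4, W6}.

No — W0 and W5 are not d-separated given {W1, W2, W4, W6}.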